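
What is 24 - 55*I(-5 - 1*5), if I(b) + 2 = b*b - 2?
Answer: -5256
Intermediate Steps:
I(b) = -4 + b² (I(b) = -2 + (b*b - 2) = -2 + (b² - 2) = -2 + (-2 + b²) = -4 + b²)
24 - 55*I(-5 - 1*5) = 24 - 55*(-4 + (-5 - 1*5)²) = 24 - 55*(-4 + (-5 - 5)²) = 24 - 55*(-4 + (-10)²) = 24 - 55*(-4 + 100) = 24 - 55*96 = 24 - 5280 = -5256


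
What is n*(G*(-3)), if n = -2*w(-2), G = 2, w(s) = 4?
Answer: 48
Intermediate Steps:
n = -8 (n = -2*4 = -8)
n*(G*(-3)) = -16*(-3) = -8*(-6) = 48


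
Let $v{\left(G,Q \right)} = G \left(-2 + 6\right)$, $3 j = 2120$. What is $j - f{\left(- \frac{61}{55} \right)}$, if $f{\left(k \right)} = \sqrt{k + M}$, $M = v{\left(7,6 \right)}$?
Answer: $\frac{2120}{3} - \frac{\sqrt{81345}}{55} \approx 701.48$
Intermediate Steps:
$j = \frac{2120}{3}$ ($j = \frac{1}{3} \cdot 2120 = \frac{2120}{3} \approx 706.67$)
$v{\left(G,Q \right)} = 4 G$ ($v{\left(G,Q \right)} = G 4 = 4 G$)
$M = 28$ ($M = 4 \cdot 7 = 28$)
$f{\left(k \right)} = \sqrt{28 + k}$ ($f{\left(k \right)} = \sqrt{k + 28} = \sqrt{28 + k}$)
$j - f{\left(- \frac{61}{55} \right)} = \frac{2120}{3} - \sqrt{28 - \frac{61}{55}} = \frac{2120}{3} - \sqrt{\frac{1479}{55}} = \frac{2120}{3} - \frac{\sqrt{81345}}{55}$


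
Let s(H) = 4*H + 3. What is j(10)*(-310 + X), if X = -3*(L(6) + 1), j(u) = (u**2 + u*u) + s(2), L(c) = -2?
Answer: -64777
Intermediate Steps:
s(H) = 3 + 4*H
j(u) = 11 + 2*u**2 (j(u) = (u**2 + u*u) + (3 + 4*2) = (u**2 + u**2) + (3 + 8) = 2*u**2 + 11 = 11 + 2*u**2)
X = 3 (X = -3*(-2 + 1) = -3*(-1) = 3)
j(10)*(-310 + X) = (11 + 2*10**2)*(-310 + 3) = (11 + 2*100)*(-307) = (11 + 200)*(-307) = 211*(-307) = -64777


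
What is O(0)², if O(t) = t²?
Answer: 0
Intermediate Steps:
O(0)² = (0²)² = 0² = 0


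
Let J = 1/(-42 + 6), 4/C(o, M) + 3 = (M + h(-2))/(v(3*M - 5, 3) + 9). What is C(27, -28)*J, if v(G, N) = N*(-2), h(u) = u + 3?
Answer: 1/108 ≈ 0.0092593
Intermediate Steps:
h(u) = 3 + u
v(G, N) = -2*N
C(o, M) = 4/(-8/3 + M/3) (C(o, M) = 4/(-3 + (M + (3 - 2))/(-2*3 + 9)) = 4/(-3 + (M + 1)/(-6 + 9)) = 4/(-3 + (1 + M)/3) = 4/(-3 + (1 + M)*(1/3)) = 4/(-3 + (1/3 + M/3)) = 4/(-8/3 + M/3))
J = -1/36 (J = 1/(-36) = -1/36 ≈ -0.027778)
C(27, -28)*J = (12/(-8 - 28))*(-1/36) = (12/(-36))*(-1/36) = (12*(-1/36))*(-1/36) = -1/3*(-1/36) = 1/108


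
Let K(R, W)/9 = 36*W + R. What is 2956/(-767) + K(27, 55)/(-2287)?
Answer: -20614693/1754129 ≈ -11.752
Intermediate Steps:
K(R, W) = 9*R + 324*W (K(R, W) = 9*(36*W + R) = 9*(R + 36*W) = 9*R + 324*W)
2956/(-767) + K(27, 55)/(-2287) = 2956/(-767) + (9*27 + 324*55)/(-2287) = 2956*(-1/767) + (243 + 17820)*(-1/2287) = -2956/767 + 18063*(-1/2287) = -2956/767 - 18063/2287 = -20614693/1754129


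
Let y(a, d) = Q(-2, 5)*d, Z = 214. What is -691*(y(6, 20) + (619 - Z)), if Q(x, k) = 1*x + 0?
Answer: -252215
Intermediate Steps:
Q(x, k) = x (Q(x, k) = x + 0 = x)
y(a, d) = -2*d
-691*(y(6, 20) + (619 - Z)) = -691*(-2*20 + (619 - 1*214)) = -691*(-40 + (619 - 214)) = -691*(-40 + 405) = -691*365 = -252215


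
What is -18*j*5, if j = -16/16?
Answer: 90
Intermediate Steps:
j = -1 (j = -16*1/16 = -1)
-18*j*5 = -18*(-1)*5 = 18*5 = 90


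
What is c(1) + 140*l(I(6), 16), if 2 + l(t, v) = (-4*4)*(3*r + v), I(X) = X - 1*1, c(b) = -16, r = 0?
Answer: -36136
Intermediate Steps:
I(X) = -1 + X (I(X) = X - 1 = -1 + X)
l(t, v) = -2 - 16*v (l(t, v) = -2 + (-4*4)*(3*0 + v) = -2 - 16*(0 + v) = -2 - 16*v)
c(1) + 140*l(I(6), 16) = -16 + 140*(-2 - 16*16) = -16 + 140*(-2 - 256) = -16 + 140*(-258) = -16 - 36120 = -36136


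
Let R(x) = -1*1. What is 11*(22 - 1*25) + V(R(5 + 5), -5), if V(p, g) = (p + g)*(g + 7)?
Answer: -45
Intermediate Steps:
R(x) = -1
V(p, g) = (7 + g)*(g + p) (V(p, g) = (g + p)*(7 + g) = (7 + g)*(g + p))
11*(22 - 1*25) + V(R(5 + 5), -5) = 11*(22 - 1*25) + ((-5)² + 7*(-5) + 7*(-1) - 5*(-1)) = 11*(22 - 25) + (25 - 35 - 7 + 5) = 11*(-3) - 12 = -33 - 12 = -45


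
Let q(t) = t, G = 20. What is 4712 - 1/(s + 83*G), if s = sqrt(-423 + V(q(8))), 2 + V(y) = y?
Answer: 12986350444/2756017 + I*sqrt(417)/2756017 ≈ 4712.0 + 7.4094e-6*I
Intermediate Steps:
V(y) = -2 + y
s = I*sqrt(417) (s = sqrt(-423 + (-2 + 8)) = sqrt(-423 + 6) = sqrt(-417) = I*sqrt(417) ≈ 20.421*I)
4712 - 1/(s + 83*G) = 4712 - 1/(I*sqrt(417) + 83*20) = 4712 - 1/(I*sqrt(417) + 1660) = 4712 - 1/(1660 + I*sqrt(417))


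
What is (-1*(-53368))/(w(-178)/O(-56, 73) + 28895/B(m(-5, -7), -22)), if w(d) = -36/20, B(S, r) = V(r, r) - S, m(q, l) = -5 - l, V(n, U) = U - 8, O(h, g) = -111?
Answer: -315938560/5345479 ≈ -59.104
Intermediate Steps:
V(n, U) = -8 + U
B(S, r) = -8 + r - S (B(S, r) = (-8 + r) - S = -8 + r - S)
w(d) = -9/5 (w(d) = -36*1/20 = -9/5)
(-1*(-53368))/(w(-178)/O(-56, 73) + 28895/B(m(-5, -7), -22)) = (-1*(-53368))/(-9/5/(-111) + 28895/(-8 - 22 - (-5 - 1*(-7)))) = 53368/(-9/5*(-1/111) + 28895/(-8 - 22 - (-5 + 7))) = 53368/(3/185 + 28895/(-8 - 22 - 1*2)) = 53368/(3/185 + 28895/(-8 - 22 - 2)) = 53368/(3/185 + 28895/(-32)) = 53368/(3/185 + 28895*(-1/32)) = 53368/(3/185 - 28895/32) = 53368/(-5345479/5920) = 53368*(-5920/5345479) = -315938560/5345479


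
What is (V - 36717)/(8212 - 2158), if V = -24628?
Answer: -61345/6054 ≈ -10.133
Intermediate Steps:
(V - 36717)/(8212 - 2158) = (-24628 - 36717)/(8212 - 2158) = -61345/6054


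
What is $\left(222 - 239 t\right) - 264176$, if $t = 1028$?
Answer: $-509646$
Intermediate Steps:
$\left(222 - 239 t\right) - 264176 = \left(222 - 245692\right) - 264176 = -245470 - 264176 = -509646$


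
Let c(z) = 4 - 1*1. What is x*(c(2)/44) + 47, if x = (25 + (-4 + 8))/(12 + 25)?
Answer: 76603/1628 ≈ 47.053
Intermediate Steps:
c(z) = 3 (c(z) = 4 - 1 = 3)
x = 29/37 (x = (25 + 4)/37 = 29*(1/37) = 29/37 ≈ 0.78378)
x*(c(2)/44) + 47 = 29*(3/44)/37 + 47 = 29*(3*(1/44))/37 + 47 = (29/37)*(3/44) + 47 = 87/1628 + 47 = 76603/1628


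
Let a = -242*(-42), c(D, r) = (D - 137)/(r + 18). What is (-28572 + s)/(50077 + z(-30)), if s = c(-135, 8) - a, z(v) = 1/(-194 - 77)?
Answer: -68251892/88210629 ≈ -0.77374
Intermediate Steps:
z(v) = -1/271 (z(v) = 1/(-271) = -1/271)
c(D, r) = (-137 + D)/(18 + r)
a = 10164
s = -132268/13 (s = (-137 - 135)/(18 + 8) - 1*10164 = -272/26 - 10164 = (1/26)*(-272) - 10164 = -136/13 - 10164 = -132268/13 ≈ -10174.)
(-28572 + s)/(50077 + z(-30)) = (-28572 - 132268/13)/(50077 - 1/271) = -503704/(13*13570866/271) = -503704/13*271/13570866 = -68251892/88210629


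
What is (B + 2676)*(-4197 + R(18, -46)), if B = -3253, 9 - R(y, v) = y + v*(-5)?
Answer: 2559572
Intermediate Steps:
R(y, v) = 9 - y + 5*v (R(y, v) = 9 - (y + v*(-5)) = 9 - (y - 5*v) = 9 + (-y + 5*v) = 9 - y + 5*v)
(B + 2676)*(-4197 + R(18, -46)) = (-3253 + 2676)*(-4197 + (9 - 1*18 + 5*(-46))) = -577*(-4197 + (9 - 18 - 230)) = -577*(-4197 - 239) = -577*(-4436) = 2559572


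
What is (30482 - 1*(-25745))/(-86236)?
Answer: -56227/86236 ≈ -0.65201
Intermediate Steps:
(30482 - 1*(-25745))/(-86236) = (30482 + 25745)*(-1/86236) = 56227*(-1/86236) = -56227/86236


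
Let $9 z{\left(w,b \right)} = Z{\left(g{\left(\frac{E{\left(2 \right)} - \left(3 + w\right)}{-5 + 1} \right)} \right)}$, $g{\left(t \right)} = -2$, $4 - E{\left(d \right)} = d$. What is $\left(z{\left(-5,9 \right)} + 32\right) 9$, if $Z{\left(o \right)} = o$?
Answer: $286$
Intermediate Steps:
$E{\left(d \right)} = 4 - d$
$z{\left(w,b \right)} = - \frac{2}{9}$ ($z{\left(w,b \right)} = \frac{1}{9} \left(-2\right) = - \frac{2}{9}$)
$\left(z{\left(-5,9 \right)} + 32\right) 9 = \left(- \frac{2}{9} + 32\right) 9 = \frac{286}{9} \cdot 9 = 286$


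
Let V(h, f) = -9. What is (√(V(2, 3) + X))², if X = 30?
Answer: 21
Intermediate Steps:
(√(V(2, 3) + X))² = (√(-9 + 30))² = (√21)² = 21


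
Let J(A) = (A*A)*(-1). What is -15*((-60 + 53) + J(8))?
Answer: 1065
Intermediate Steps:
J(A) = -A² (J(A) = A²*(-1) = -A²)
-15*((-60 + 53) + J(8)) = -15*((-60 + 53) - 1*8²) = -15*(-7 - 1*64) = -15*(-7 - 64) = -15*(-71) = 1065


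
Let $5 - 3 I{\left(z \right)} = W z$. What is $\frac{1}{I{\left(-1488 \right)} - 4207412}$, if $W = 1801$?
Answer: $- \frac{3}{9942343} \approx -3.0174 \cdot 10^{-7}$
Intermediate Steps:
$I{\left(z \right)} = \frac{5}{3} - \frac{1801 z}{3}$
$\frac{1}{I{\left(-1488 \right)} - 4207412} = \frac{1}{\left(\frac{5}{3} - -893296\right) - 4207412} = \frac{1}{\left(\frac{5}{3} + 893296\right) - 4207412} = \frac{1}{\frac{2679893}{3} - 4207412} = \frac{1}{- \frac{9942343}{3}} = - \frac{3}{9942343}$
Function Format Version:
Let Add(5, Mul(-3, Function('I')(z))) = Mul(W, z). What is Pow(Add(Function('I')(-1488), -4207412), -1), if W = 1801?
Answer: Rational(-3, 9942343) ≈ -3.0174e-7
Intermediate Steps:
Function('I')(z) = Add(Rational(5, 3), Mul(Rational(-1801, 3), z)) (Function('I')(z) = Add(Rational(5, 3), Mul(Rational(-1, 3), Mul(1801, z))) = Add(Rational(5, 3), Mul(Rational(-1801, 3), z)))
Pow(Add(Function('I')(-1488), -4207412), -1) = Pow(Add(Add(Rational(5, 3), Mul(Rational(-1801, 3), -1488)), -4207412), -1) = Pow(Add(Add(Rational(5, 3), 893296), -4207412), -1) = Pow(Add(Rational(2679893, 3), -4207412), -1) = Pow(Rational(-9942343, 3), -1) = Rational(-3, 9942343)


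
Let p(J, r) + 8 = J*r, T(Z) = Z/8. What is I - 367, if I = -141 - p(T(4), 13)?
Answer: -1013/2 ≈ -506.50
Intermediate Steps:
T(Z) = Z/8 (T(Z) = Z*(⅛) = Z/8)
p(J, r) = -8 + J*r
I = -279/2 (I = -141 - (-8 + ((⅛)*4)*13) = -141 - (-8 + (½)*13) = -141 - (-8 + 13/2) = -141 - 1*(-3/2) = -141 + 3/2 = -279/2 ≈ -139.50)
I - 367 = -279/2 - 367 = -1013/2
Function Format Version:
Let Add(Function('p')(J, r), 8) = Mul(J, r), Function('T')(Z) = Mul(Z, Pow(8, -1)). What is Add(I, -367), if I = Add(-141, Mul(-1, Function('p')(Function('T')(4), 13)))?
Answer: Rational(-1013, 2) ≈ -506.50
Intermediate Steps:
Function('T')(Z) = Mul(Rational(1, 8), Z) (Function('T')(Z) = Mul(Z, Rational(1, 8)) = Mul(Rational(1, 8), Z))
Function('p')(J, r) = Add(-8, Mul(J, r))
I = Rational(-279, 2) (I = Add(-141, Mul(-1, Add(-8, Mul(Mul(Rational(1, 8), 4), 13)))) = Add(-141, Mul(-1, Add(-8, Mul(Rational(1, 2), 13)))) = Add(-141, Mul(-1, Add(-8, Rational(13, 2)))) = Add(-141, Mul(-1, Rational(-3, 2))) = Add(-141, Rational(3, 2)) = Rational(-279, 2) ≈ -139.50)
Add(I, -367) = Add(Rational(-279, 2), -367) = Rational(-1013, 2)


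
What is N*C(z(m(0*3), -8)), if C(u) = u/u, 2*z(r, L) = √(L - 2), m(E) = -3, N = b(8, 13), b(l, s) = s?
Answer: 13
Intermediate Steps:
N = 13
z(r, L) = √(-2 + L)/2 (z(r, L) = √(L - 2)/2 = √(-2 + L)/2)
C(u) = 1
N*C(z(m(0*3), -8)) = 13*1 = 13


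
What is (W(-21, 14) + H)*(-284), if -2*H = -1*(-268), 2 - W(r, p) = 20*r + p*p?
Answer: -26128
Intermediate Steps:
W(r, p) = 2 - p² - 20*r (W(r, p) = 2 - (20*r + p*p) = 2 - (20*r + p²) = 2 - (p² + 20*r) = 2 + (-p² - 20*r) = 2 - p² - 20*r)
H = -134 (H = -(-1)*(-268)/2 = -½*268 = -134)
(W(-21, 14) + H)*(-284) = ((2 - 1*14² - 20*(-21)) - 134)*(-284) = ((2 - 1*196 + 420) - 134)*(-284) = ((2 - 196 + 420) - 134)*(-284) = (226 - 134)*(-284) = 92*(-284) = -26128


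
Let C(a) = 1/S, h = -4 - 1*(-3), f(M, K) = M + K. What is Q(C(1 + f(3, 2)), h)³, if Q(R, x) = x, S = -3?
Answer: -1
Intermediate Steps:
f(M, K) = K + M
h = -1 (h = -4 + 3 = -1)
C(a) = -⅓ (C(a) = 1/(-3) = -⅓)
Q(C(1 + f(3, 2)), h)³ = (-1)³ = -1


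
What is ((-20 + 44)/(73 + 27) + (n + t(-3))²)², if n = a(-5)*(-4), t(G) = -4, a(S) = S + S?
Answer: 1050148836/625 ≈ 1.6802e+6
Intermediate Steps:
a(S) = 2*S
n = 40 (n = (2*(-5))*(-4) = -10*(-4) = 40)
((-20 + 44)/(73 + 27) + (n + t(-3))²)² = ((-20 + 44)/(73 + 27) + (40 - 4)²)² = (24/100 + 36²)² = (24*(1/100) + 1296)² = (6/25 + 1296)² = (32406/25)² = 1050148836/625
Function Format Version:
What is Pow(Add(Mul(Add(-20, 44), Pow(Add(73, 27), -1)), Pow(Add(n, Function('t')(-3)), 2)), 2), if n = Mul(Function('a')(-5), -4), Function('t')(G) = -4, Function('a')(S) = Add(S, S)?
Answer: Rational(1050148836, 625) ≈ 1.6802e+6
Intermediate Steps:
Function('a')(S) = Mul(2, S)
n = 40 (n = Mul(Mul(2, -5), -4) = Mul(-10, -4) = 40)
Pow(Add(Mul(Add(-20, 44), Pow(Add(73, 27), -1)), Pow(Add(n, Function('t')(-3)), 2)), 2) = Pow(Add(Mul(Add(-20, 44), Pow(Add(73, 27), -1)), Pow(Add(40, -4), 2)), 2) = Pow(Add(Mul(24, Pow(100, -1)), Pow(36, 2)), 2) = Pow(Add(Mul(24, Rational(1, 100)), 1296), 2) = Pow(Add(Rational(6, 25), 1296), 2) = Pow(Rational(32406, 25), 2) = Rational(1050148836, 625)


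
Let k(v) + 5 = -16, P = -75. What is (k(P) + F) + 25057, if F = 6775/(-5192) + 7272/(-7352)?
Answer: 119447026375/4771448 ≈ 25034.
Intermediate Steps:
k(v) = -21 (k(v) = -5 - 16 = -21)
F = -10945753/4771448 (F = 6775*(-1/5192) + 7272*(-1/7352) = -6775/5192 - 909/919 = -10945753/4771448 ≈ -2.2940)
(k(P) + F) + 25057 = (-21 - 10945753/4771448) + 25057 = -111146161/4771448 + 25057 = 119447026375/4771448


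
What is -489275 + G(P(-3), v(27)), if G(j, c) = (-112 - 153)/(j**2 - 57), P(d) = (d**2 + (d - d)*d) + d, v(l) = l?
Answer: -10274510/21 ≈ -4.8926e+5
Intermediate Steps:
P(d) = d + d**2 (P(d) = (d**2 + 0*d) + d = (d**2 + 0) + d = d**2 + d = d + d**2)
G(j, c) = -265/(-57 + j**2)
-489275 + G(P(-3), v(27)) = -489275 - 265/(-57 + (-3*(1 - 3))**2) = -489275 - 265/(-57 + (-3*(-2))**2) = -489275 - 265/(-57 + 6**2) = -489275 - 265/(-57 + 36) = -489275 - 265/(-21) = -489275 - 265*(-1/21) = -489275 + 265/21 = -10274510/21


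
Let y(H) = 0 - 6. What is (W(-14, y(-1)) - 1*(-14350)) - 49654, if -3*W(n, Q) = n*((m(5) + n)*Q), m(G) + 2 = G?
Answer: -34996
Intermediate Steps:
y(H) = -6
m(G) = -2 + G
W(n, Q) = -Q*n*(3 + n)/3 (W(n, Q) = -n*((-2 + 5) + n)*Q/3 = -n*(3 + n)*Q/3 = -n*Q*(3 + n)/3 = -Q*n*(3 + n)/3)
(W(-14, y(-1)) - 1*(-14350)) - 49654 = (-⅓*(-6)*(-14)*(3 - 14) - 1*(-14350)) - 49654 = (-⅓*(-6)*(-14)*(-11) + 14350) - 49654 = (308 + 14350) - 49654 = 14658 - 49654 = -34996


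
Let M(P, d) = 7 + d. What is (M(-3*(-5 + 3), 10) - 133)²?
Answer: 13456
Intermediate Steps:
(M(-3*(-5 + 3), 10) - 133)² = ((7 + 10) - 133)² = (17 - 133)² = (-116)² = 13456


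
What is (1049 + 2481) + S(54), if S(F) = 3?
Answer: 3533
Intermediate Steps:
(1049 + 2481) + S(54) = (1049 + 2481) + 3 = 3530 + 3 = 3533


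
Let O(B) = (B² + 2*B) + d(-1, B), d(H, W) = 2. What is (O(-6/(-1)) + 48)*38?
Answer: 3724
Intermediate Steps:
O(B) = 2 + B² + 2*B (O(B) = (B² + 2*B) + 2 = 2 + B² + 2*B)
(O(-6/(-1)) + 48)*38 = ((2 + (-6/(-1))² + 2*(-6/(-1))) + 48)*38 = ((2 + (-6*(-1))² + 2*(-6*(-1))) + 48)*38 = ((2 + 6² + 2*6) + 48)*38 = ((2 + 36 + 12) + 48)*38 = (50 + 48)*38 = 98*38 = 3724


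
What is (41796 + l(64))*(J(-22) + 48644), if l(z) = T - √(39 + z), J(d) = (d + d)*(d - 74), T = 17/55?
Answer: 121532799796/55 - 52868*√103 ≈ 2.2091e+9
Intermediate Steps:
T = 17/55 (T = 17*(1/55) = 17/55 ≈ 0.30909)
J(d) = 2*d*(-74 + d) (J(d) = (2*d)*(-74 + d) = 2*d*(-74 + d))
l(z) = 17/55 - √(39 + z)
(41796 + l(64))*(J(-22) + 48644) = (41796 + (17/55 - √(39 + 64)))*(2*(-22)*(-74 - 22) + 48644) = (41796 + (17/55 - √103))*(2*(-22)*(-96) + 48644) = (2298797/55 - √103)*(4224 + 48644) = (2298797/55 - √103)*52868 = 121532799796/55 - 52868*√103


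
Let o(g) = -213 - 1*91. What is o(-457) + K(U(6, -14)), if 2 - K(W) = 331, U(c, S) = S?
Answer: -633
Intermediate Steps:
K(W) = -329 (K(W) = 2 - 1*331 = 2 - 331 = -329)
o(g) = -304 (o(g) = -213 - 91 = -304)
o(-457) + K(U(6, -14)) = -304 - 329 = -633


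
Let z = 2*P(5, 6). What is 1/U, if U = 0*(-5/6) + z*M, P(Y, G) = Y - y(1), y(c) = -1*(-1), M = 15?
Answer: 1/120 ≈ 0.0083333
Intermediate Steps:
y(c) = 1
P(Y, G) = -1 + Y (P(Y, G) = Y - 1*1 = Y - 1 = -1 + Y)
z = 8 (z = 2*(-1 + 5) = 2*4 = 8)
U = 120 (U = 0*(-5/6) + 8*15 = 0*(-5*1/6) + 120 = 0*(-5/6) + 120 = 0 + 120 = 120)
1/U = 1/120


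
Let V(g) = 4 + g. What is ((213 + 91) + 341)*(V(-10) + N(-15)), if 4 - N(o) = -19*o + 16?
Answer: -195435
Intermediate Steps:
N(o) = -12 + 19*o (N(o) = 4 - (-19*o + 16) = 4 - (16 - 19*o) = 4 + (-16 + 19*o) = -12 + 19*o)
((213 + 91) + 341)*(V(-10) + N(-15)) = ((213 + 91) + 341)*((4 - 10) + (-12 + 19*(-15))) = (304 + 341)*(-6 + (-12 - 285)) = 645*(-6 - 297) = 645*(-303) = -195435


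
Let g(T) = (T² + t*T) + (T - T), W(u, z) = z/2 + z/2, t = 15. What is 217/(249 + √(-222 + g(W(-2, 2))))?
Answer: 54033/62189 - 434*I*√47/62189 ≈ 0.86885 - 0.047844*I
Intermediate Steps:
W(u, z) = z (W(u, z) = z*(½) + z*(½) = z/2 + z/2 = z)
g(T) = T² + 15*T (g(T) = (T² + 15*T) + (T - T) = (T² + 15*T) + 0 = T² + 15*T)
217/(249 + √(-222 + g(W(-2, 2)))) = 217/(249 + √(-222 + 2*(15 + 2))) = 217/(249 + √(-222 + 2*17)) = 217/(249 + √(-222 + 34)) = 217/(249 + √(-188)) = 217/(249 + 2*I*√47)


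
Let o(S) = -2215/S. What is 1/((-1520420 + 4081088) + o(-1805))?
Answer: 361/924401591 ≈ 3.9052e-7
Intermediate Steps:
1/((-1520420 + 4081088) + o(-1805)) = 1/((-1520420 + 4081088) - 2215/(-1805)) = 1/(2560668 - 2215*(-1/1805)) = 1/(2560668 + 443/361) = 1/(924401591/361) = 361/924401591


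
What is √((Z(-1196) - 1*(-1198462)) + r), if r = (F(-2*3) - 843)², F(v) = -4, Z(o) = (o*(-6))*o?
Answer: 5*I*√266665 ≈ 2582.0*I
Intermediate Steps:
Z(o) = -6*o² (Z(o) = (-6*o)*o = -6*o²)
r = 717409 (r = (-4 - 843)² = (-847)² = 717409)
√((Z(-1196) - 1*(-1198462)) + r) = √((-6*(-1196)² - 1*(-1198462)) + 717409) = √((-6*1430416 + 1198462) + 717409) = √((-8582496 + 1198462) + 717409) = √(-7384034 + 717409) = √(-6666625) = 5*I*√266665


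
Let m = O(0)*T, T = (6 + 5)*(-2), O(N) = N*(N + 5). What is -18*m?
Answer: 0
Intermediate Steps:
O(N) = N*(5 + N)
T = -22 (T = 11*(-2) = -22)
m = 0 (m = (0*(5 + 0))*(-22) = (0*5)*(-22) = 0*(-22) = 0)
-18*m = -18*0 = 0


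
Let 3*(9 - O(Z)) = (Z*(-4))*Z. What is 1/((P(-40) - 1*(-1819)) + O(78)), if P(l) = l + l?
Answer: 1/9860 ≈ 0.00010142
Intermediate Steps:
P(l) = 2*l
O(Z) = 9 + 4*Z²/3 (O(Z) = 9 - Z*(-4)*Z/3 = 9 - (-4*Z)*Z/3 = 9 - (-4)*Z²/3 = 9 + 4*Z²/3)
1/((P(-40) - 1*(-1819)) + O(78)) = 1/((2*(-40) - 1*(-1819)) + (9 + (4/3)*78²)) = 1/((-80 + 1819) + (9 + (4/3)*6084)) = 1/(1739 + (9 + 8112)) = 1/(1739 + 8121) = 1/9860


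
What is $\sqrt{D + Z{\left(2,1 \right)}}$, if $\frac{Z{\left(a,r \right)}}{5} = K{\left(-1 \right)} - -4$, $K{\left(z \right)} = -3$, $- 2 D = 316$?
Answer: $3 i \sqrt{17} \approx 12.369 i$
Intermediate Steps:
$D = -158$ ($D = \left(- \frac{1}{2}\right) 316 = -158$)
$Z{\left(a,r \right)} = 5$ ($Z{\left(a,r \right)} = 5 \left(-3 - -4\right) = 5 \left(-3 + 4\right) = 5 \cdot 1 = 5$)
$\sqrt{D + Z{\left(2,1 \right)}} = \sqrt{-158 + 5} = \sqrt{-153} = 3 i \sqrt{17}$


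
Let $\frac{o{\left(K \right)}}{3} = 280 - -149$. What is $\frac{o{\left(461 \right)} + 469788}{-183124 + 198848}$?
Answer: $\frac{471075}{15724} \approx 29.959$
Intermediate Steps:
$o{\left(K \right)} = 1287$ ($o{\left(K \right)} = 3 \left(280 - -149\right) = 3 \left(280 + 149\right) = 3 \cdot 429 = 1287$)
$\frac{o{\left(461 \right)} + 469788}{-183124 + 198848} = \frac{1287 + 469788}{-183124 + 198848} = \frac{471075}{15724}$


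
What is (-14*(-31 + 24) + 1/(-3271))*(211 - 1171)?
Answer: -307734720/3271 ≈ -94080.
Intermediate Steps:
(-14*(-31 + 24) + 1/(-3271))*(211 - 1171) = (-14*(-7) - 1/3271)*(-960) = (98 - 1/3271)*(-960) = (320557/3271)*(-960) = -307734720/3271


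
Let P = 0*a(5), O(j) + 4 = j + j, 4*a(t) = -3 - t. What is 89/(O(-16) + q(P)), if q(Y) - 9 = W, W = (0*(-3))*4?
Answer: -89/27 ≈ -3.2963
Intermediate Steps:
a(t) = -¾ - t/4 (a(t) = (-3 - t)/4 = -¾ - t/4)
W = 0 (W = 0*4 = 0)
O(j) = -4 + 2*j (O(j) = -4 + (j + j) = -4 + 2*j)
P = 0 (P = 0*(-¾ - ¼*5) = 0*(-¾ - 5/4) = 0*(-2) = 0)
q(Y) = 9 (q(Y) = 9 + 0 = 9)
89/(O(-16) + q(P)) = 89/((-4 + 2*(-16)) + 9) = 89/((-4 - 32) + 9) = 89/(-36 + 9) = 89/(-27) = 89*(-1/27) = -89/27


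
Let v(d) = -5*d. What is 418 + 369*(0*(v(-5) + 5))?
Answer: 418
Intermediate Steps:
418 + 369*(0*(v(-5) + 5)) = 418 + 369*(0*(-5*(-5) + 5)) = 418 + 369*(0*(25 + 5)) = 418 + 369*(0*30) = 418 + 369*0 = 418 + 0 = 418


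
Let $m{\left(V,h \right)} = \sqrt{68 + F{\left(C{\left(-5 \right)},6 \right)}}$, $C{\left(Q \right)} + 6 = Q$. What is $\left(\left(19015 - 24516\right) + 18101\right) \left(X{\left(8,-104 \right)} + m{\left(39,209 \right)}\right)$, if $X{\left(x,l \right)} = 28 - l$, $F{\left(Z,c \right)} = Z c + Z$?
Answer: $1663200 + 37800 i \approx 1.6632 \cdot 10^{6} + 37800.0 i$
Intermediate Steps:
$C{\left(Q \right)} = -6 + Q$
$F{\left(Z,c \right)} = Z + Z c$
$m{\left(V,h \right)} = 3 i$ ($m{\left(V,h \right)} = \sqrt{68 + \left(-6 - 5\right) \left(1 + 6\right)} = \sqrt{68 - 77} = \sqrt{-9} = 3 i$)
$\left(\left(19015 - 24516\right) + 18101\right) \left(X{\left(8,-104 \right)} + m{\left(39,209 \right)}\right) = \left(\left(19015 - 24516\right) + 18101\right) \left(\left(28 - -104\right) + 3 i\right) = \left(\left(19015 - 24516\right) + 18101\right) \left(\left(28 + 104\right) + 3 i\right) = \left(-5501 + 18101\right) \left(132 + 3 i\right) = 12600 \left(132 + 3 i\right) = 1663200 + 37800 i$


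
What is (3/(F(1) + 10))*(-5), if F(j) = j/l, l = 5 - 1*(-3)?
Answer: -40/27 ≈ -1.4815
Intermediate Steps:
l = 8 (l = 5 + 3 = 8)
F(j) = j/8
(3/(F(1) + 10))*(-5) = (3/((⅛)*1 + 10))*(-5) = (3/(⅛ + 10))*(-5) = (3/(81/8))*(-5) = (3*(8/81))*(-5) = (8/27)*(-5) = -40/27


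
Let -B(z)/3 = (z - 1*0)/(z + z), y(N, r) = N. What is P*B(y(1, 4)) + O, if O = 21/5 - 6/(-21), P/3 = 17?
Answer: -5041/70 ≈ -72.014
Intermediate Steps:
P = 51 (P = 3*17 = 51)
B(z) = -3/2 (B(z) = -3*(z - 1*0)/(z + z) = -3*(z + 0)/(2*z) = -3*z*1/(2*z) = -3*1/2 = -3/2)
O = 157/35 (O = 21*(1/5) - 6*(-1/21) = 21/5 + 2/7 = 157/35 ≈ 4.4857)
P*B(y(1, 4)) + O = 51*(-3/2) + 157/35 = -153/2 + 157/35 = -5041/70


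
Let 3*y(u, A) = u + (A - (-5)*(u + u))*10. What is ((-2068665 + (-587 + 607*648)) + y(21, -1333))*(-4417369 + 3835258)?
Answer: 977744099409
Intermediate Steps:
y(u, A) = 10*A/3 + 101*u/3 (y(u, A) = (u + (A - (-5)*(u + u))*10)/3 = (u + (A - (-5)*2*u)*10)/3 = (u + (A - (-10)*u)*10)/3 = (u + (A + 10*u)*10)/3 = (u + (10*A + 100*u))/3 = (10*A + 101*u)/3 = 10*A/3 + 101*u/3)
((-2068665 + (-587 + 607*648)) + y(21, -1333))*(-4417369 + 3835258) = ((-2068665 + (-587 + 607*648)) + ((10/3)*(-1333) + (101/3)*21))*(-4417369 + 3835258) = ((-2068665 + (-587 + 393336)) + (-13330/3 + 707))*(-582111) = ((-2068665 + 392749) - 11209/3)*(-582111) = (-1675916 - 11209/3)*(-582111) = -5038957/3*(-582111) = 977744099409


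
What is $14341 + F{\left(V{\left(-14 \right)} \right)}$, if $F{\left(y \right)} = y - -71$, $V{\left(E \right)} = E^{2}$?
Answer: $14608$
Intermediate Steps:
$F{\left(y \right)} = 71 + y$ ($F{\left(y \right)} = y + 71 = 71 + y$)
$14341 + F{\left(V{\left(-14 \right)} \right)} = 14341 + \left(71 + \left(-14\right)^{2}\right) = 14341 + \left(71 + 196\right) = 14341 + 267 = 14608$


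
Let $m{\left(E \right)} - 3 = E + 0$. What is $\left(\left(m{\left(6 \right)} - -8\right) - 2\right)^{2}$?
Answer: $225$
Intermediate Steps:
$m{\left(E \right)} = 3 + E$ ($m{\left(E \right)} = 3 + \left(E + 0\right) = 3 + E$)
$\left(\left(m{\left(6 \right)} - -8\right) - 2\right)^{2} = \left(\left(\left(3 + 6\right) - -8\right) - 2\right)^{2} = \left(\left(9 + 8\right) - 2\right)^{2} = \left(17 - 2\right)^{2} = 15^{2} = 225$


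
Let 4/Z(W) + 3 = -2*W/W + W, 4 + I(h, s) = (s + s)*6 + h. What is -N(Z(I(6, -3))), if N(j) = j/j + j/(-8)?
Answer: -79/78 ≈ -1.0128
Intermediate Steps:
I(h, s) = -4 + h + 12*s (I(h, s) = -4 + ((s + s)*6 + h) = -4 + ((2*s)*6 + h) = -4 + (12*s + h) = -4 + (h + 12*s) = -4 + h + 12*s)
Z(W) = 4/(-5 + W) (Z(W) = 4/(-3 + (-2*W/W + W)) = 4/(-3 + (-2*1 + W)) = 4/(-3 + (-2 + W)) = 4/(-5 + W))
N(j) = 1 - j/8 (N(j) = 1 + j*(-⅛) = 1 - j/8)
-N(Z(I(6, -3))) = -(1 - 1/(2*(-5 + (-4 + 6 + 12*(-3))))) = -(1 - 1/(2*(-5 + (-4 + 6 - 36)))) = -(1 - 1/(2*(-5 - 34))) = -(1 - 1/(2*(-39))) = -(1 - (-1)/(2*39)) = -(1 - ⅛*(-4/39)) = -(1 + 1/78) = -1*79/78 = -79/78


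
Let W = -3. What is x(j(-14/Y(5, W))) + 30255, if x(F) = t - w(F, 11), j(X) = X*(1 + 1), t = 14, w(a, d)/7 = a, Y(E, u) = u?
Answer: 90611/3 ≈ 30204.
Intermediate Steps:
w(a, d) = 7*a
j(X) = 2*X (j(X) = X*2 = 2*X)
x(F) = 14 - 7*F
x(j(-14/Y(5, W))) + 30255 = (14 - 14*(-14/(-3))) + 30255 = (14 - 14*(-14*(-1/3))) + 30255 = (14 - 14*14/3) + 30255 = (14 - 7*28/3) + 30255 = (14 - 196/3) + 30255 = -154/3 + 30255 = 90611/3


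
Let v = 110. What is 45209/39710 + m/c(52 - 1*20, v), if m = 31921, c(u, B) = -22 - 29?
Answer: -1265277251/2025210 ≈ -624.76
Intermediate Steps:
c(u, B) = -51
45209/39710 + m/c(52 - 1*20, v) = 45209/39710 + 31921/(-51) = 45209*(1/39710) + 31921*(-1/51) = 45209/39710 - 31921/51 = -1265277251/2025210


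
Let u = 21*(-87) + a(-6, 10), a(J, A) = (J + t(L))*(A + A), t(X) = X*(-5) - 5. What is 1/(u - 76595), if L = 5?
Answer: -1/79142 ≈ -1.2636e-5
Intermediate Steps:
t(X) = -5 - 5*X (t(X) = -5*X - 5 = -5 - 5*X)
a(J, A) = 2*A*(-30 + J) (a(J, A) = (J + (-5 - 5*5))*(A + A) = (J + (-5 - 25))*(2*A) = (J - 30)*(2*A) = (-30 + J)*(2*A) = 2*A*(-30 + J))
u = -2547 (u = 21*(-87) + 2*10*(-30 - 6) = -1827 + 2*10*(-36) = -1827 - 720 = -2547)
1/(u - 76595) = 1/(-2547 - 76595) = 1/(-79142) = -1/79142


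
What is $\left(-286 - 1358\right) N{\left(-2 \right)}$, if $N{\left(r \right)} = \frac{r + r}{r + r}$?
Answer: $-1644$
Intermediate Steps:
$N{\left(r \right)} = 1$ ($N{\left(r \right)} = \frac{2 r}{2 r} = 2 r \frac{1}{2 r} = 1$)
$\left(-286 - 1358\right) N{\left(-2 \right)} = \left(-286 - 1358\right) 1 = \left(-1644\right) 1 = -1644$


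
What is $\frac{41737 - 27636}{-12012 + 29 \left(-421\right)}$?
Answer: $- \frac{14101}{24221} \approx -0.58218$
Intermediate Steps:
$\frac{41737 - 27636}{-12012 + 29 \left(-421\right)} = \frac{41737 - 27636}{-12012 - 12209} = \frac{14101}{-24221} = 14101 \left(- \frac{1}{24221}\right) = - \frac{14101}{24221}$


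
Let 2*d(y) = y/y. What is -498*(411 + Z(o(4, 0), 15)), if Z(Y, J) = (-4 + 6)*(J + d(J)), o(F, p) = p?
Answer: -220116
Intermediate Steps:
d(y) = 1/2 (d(y) = (y/y)/2 = (1/2)*1 = 1/2)
Z(Y, J) = 1 + 2*J (Z(Y, J) = (-4 + 6)*(J + 1/2) = 2*(1/2 + J) = 1 + 2*J)
-498*(411 + Z(o(4, 0), 15)) = -498*(411 + (1 + 2*15)) = -498*(411 + (1 + 30)) = -498*(411 + 31) = -498*442 = -220116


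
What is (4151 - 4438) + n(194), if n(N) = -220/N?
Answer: -27949/97 ≈ -288.13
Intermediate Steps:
(4151 - 4438) + n(194) = (4151 - 4438) - 220/194 = -287 - 220*1/194 = -287 - 110/97 = -27949/97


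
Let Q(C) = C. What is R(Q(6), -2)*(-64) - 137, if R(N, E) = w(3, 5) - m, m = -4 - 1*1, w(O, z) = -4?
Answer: -201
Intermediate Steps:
m = -5 (m = -4 - 1 = -5)
R(N, E) = 1 (R(N, E) = -4 - 1*(-5) = -4 + 5 = 1)
R(Q(6), -2)*(-64) - 137 = 1*(-64) - 137 = -64 - 137 = -201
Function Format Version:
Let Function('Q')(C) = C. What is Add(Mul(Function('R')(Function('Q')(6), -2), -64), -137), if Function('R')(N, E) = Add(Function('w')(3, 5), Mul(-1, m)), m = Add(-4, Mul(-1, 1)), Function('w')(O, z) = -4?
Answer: -201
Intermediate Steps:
m = -5 (m = Add(-4, -1) = -5)
Function('R')(N, E) = 1 (Function('R')(N, E) = Add(-4, Mul(-1, -5)) = Add(-4, 5) = 1)
Add(Mul(Function('R')(Function('Q')(6), -2), -64), -137) = Add(Mul(1, -64), -137) = Add(-64, -137) = -201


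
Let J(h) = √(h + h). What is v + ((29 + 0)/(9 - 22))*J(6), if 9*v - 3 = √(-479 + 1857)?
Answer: ⅓ - 58*√3/13 + √1378/9 ≈ -3.2697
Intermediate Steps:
J(h) = √2*√h (J(h) = √(2*h) = √2*√h)
v = ⅓ + √1378/9 (v = ⅓ + √(-479 + 1857)/9 = ⅓ + √1378/9 ≈ 4.4579)
v + ((29 + 0)/(9 - 22))*J(6) = (⅓ + √1378/9) + ((29 + 0)/(9 - 22))*(√2*√6) = (⅓ + √1378/9) + (29/(-13))*(2*√3) = (⅓ + √1378/9) + (29*(-1/13))*(2*√3) = (⅓ + √1378/9) - 58*√3/13 = ⅓ - 58*√3/13 + √1378/9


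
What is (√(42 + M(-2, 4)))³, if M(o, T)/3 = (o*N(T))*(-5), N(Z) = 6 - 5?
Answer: 432*√2 ≈ 610.94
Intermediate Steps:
N(Z) = 1
M(o, T) = -15*o (M(o, T) = 3*((o*1)*(-5)) = 3*(o*(-5)) = 3*(-5*o) = -15*o)
(√(42 + M(-2, 4)))³ = (√(42 - 15*(-2)))³ = (√(42 + 30))³ = (√72)³ = (6*√2)³ = 432*√2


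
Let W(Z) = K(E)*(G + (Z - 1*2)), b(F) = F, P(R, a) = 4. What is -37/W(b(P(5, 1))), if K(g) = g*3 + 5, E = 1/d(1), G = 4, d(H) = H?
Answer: -37/48 ≈ -0.77083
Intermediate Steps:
E = 1 (E = 1/1 = 1)
K(g) = 5 + 3*g (K(g) = 3*g + 5 = 5 + 3*g)
W(Z) = 16 + 8*Z (W(Z) = (5 + 3*1)*(4 + (Z - 1*2)) = (5 + 3)*(4 + (Z - 2)) = 8*(4 + (-2 + Z)) = 8*(2 + Z) = 16 + 8*Z)
-37/W(b(P(5, 1))) = -37/(16 + 8*4) = -37/(16 + 32) = -37/48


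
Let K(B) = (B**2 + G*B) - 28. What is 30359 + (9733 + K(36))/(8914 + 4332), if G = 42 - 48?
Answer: 402146099/13246 ≈ 30360.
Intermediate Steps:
G = -6
K(B) = -28 + B**2 - 6*B (K(B) = (B**2 - 6*B) - 28 = -28 + B**2 - 6*B)
30359 + (9733 + K(36))/(8914 + 4332) = 30359 + (9733 + (-28 + 36**2 - 6*36))/(8914 + 4332) = 30359 + (9733 + (-28 + 1296 - 216))/13246 = 30359 + (9733 + 1052)*(1/13246) = 30359 + 10785*(1/13246) = 30359 + 10785/13246 = 402146099/13246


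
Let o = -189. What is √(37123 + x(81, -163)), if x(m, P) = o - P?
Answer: √37097 ≈ 192.61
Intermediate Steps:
x(m, P) = -189 - P
√(37123 + x(81, -163)) = √(37123 + (-189 - 1*(-163))) = √(37123 + (-189 + 163)) = √(37123 - 26) = √37097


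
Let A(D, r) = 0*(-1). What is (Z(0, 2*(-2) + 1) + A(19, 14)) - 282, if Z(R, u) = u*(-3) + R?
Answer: -273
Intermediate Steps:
A(D, r) = 0
Z(R, u) = R - 3*u (Z(R, u) = -3*u + R = R - 3*u)
(Z(0, 2*(-2) + 1) + A(19, 14)) - 282 = ((0 - 3*(2*(-2) + 1)) + 0) - 282 = ((0 - 3*(-4 + 1)) + 0) - 282 = ((0 - 3*(-3)) + 0) - 282 = ((0 + 9) + 0) - 282 = (9 + 0) - 282 = 9 - 282 = -273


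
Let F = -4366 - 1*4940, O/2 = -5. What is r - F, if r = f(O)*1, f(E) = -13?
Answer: 9293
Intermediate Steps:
O = -10 (O = 2*(-5) = -10)
F = -9306 (F = -4366 - 4940 = -9306)
r = -13 (r = -13*1 = -13)
r - F = -13 - 1*(-9306) = -13 + 9306 = 9293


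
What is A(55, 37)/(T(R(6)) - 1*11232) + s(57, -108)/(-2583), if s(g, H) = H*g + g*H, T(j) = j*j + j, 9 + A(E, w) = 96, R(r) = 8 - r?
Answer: 5110733/1073954 ≈ 4.7588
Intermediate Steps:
A(E, w) = 87 (A(E, w) = -9 + 96 = 87)
T(j) = j + j² (T(j) = j² + j = j + j²)
s(g, H) = 2*H*g (s(g, H) = H*g + H*g = 2*H*g)
A(55, 37)/(T(R(6)) - 1*11232) + s(57, -108)/(-2583) = 87/((8 - 1*6)*(1 + (8 - 1*6)) - 1*11232) + (2*(-108)*57)/(-2583) = 87/((8 - 6)*(1 + (8 - 6)) - 11232) - 12312*(-1/2583) = 87/(2*(1 + 2) - 11232) + 1368/287 = 87/(2*3 - 11232) + 1368/287 = 87/(6 - 11232) + 1368/287 = 87/(-11226) + 1368/287 = 87*(-1/11226) + 1368/287 = -29/3742 + 1368/287 = 5110733/1073954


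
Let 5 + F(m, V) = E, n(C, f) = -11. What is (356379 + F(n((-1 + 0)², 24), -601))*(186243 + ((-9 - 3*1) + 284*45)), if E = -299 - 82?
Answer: 70846522923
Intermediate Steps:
E = -381
F(m, V) = -386 (F(m, V) = -5 - 381 = -386)
(356379 + F(n((-1 + 0)², 24), -601))*(186243 + ((-9 - 3*1) + 284*45)) = (356379 - 386)*(186243 + ((-9 - 3*1) + 284*45)) = 355993*(186243 + ((-9 - 3) + 12780)) = 355993*(186243 + (-12 + 12780)) = 355993*(186243 + 12768) = 355993*199011 = 70846522923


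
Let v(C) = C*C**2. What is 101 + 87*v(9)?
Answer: 63524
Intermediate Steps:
v(C) = C**3
101 + 87*v(9) = 101 + 87*9**3 = 101 + 87*729 = 101 + 63423 = 63524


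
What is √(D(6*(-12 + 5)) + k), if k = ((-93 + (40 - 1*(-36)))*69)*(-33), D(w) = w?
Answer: √38667 ≈ 196.64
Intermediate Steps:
k = 38709 (k = ((-93 + (40 + 36))*69)*(-33) = ((-93 + 76)*69)*(-33) = -17*69*(-33) = -1173*(-33) = 38709)
√(D(6*(-12 + 5)) + k) = √(6*(-12 + 5) + 38709) = √(6*(-7) + 38709) = √(-42 + 38709) = √38667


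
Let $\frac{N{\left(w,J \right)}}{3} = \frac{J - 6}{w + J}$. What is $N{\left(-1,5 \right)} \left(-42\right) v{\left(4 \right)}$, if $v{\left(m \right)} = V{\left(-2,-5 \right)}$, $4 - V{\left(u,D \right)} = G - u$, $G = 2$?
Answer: $0$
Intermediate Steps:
$V{\left(u,D \right)} = 2 + u$ ($V{\left(u,D \right)} = 4 - \left(2 - u\right) = 4 + \left(-2 + u\right) = 2 + u$)
$N{\left(w,J \right)} = \frac{3 \left(-6 + J\right)}{J + w}$ ($N{\left(w,J \right)} = 3 \frac{J - 6}{w + J} = 3 \frac{-6 + J}{J + w} = \frac{3 \left(-6 + J\right)}{J + w}$)
$v{\left(m \right)} = 0$ ($v{\left(m \right)} = 2 - 2 = 0$)
$N{\left(-1,5 \right)} \left(-42\right) v{\left(4 \right)} = \frac{3 \left(-6 + 5\right)}{5 - 1} \left(-42\right) 0 = 3 \cdot \frac{1}{4} \left(-1\right) \left(-42\right) 0 = \left(- \frac{3}{4}\right) \left(-42\right) 0 = \frac{63}{2} \cdot 0 = 0$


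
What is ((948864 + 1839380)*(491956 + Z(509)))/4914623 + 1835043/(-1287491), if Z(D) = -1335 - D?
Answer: 251344882967668037/903933268699 ≈ 2.7806e+5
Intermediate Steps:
((948864 + 1839380)*(491956 + Z(509)))/4914623 + 1835043/(-1287491) = ((948864 + 1839380)*(491956 + (-1335 - 1*509)))/4914623 + 1835043/(-1287491) = (2788244*(491956 + (-1335 - 509)))*(1/4914623) + 1835043*(-1/1287491) = (2788244*(491956 - 1844))*(1/4914623) - 1835043/1287491 = (2788244*490112)*(1/4914623) - 1835043/1287491 = 1366551843328*(1/4914623) - 1835043/1287491 = 195221691904/702089 - 1835043/1287491 = 251344882967668037/903933268699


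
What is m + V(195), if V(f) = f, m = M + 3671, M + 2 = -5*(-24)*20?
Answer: 6264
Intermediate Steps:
M = 2398 (M = -2 - 5*(-24)*20 = -2 + 120*20 = -2 + 2400 = 2398)
m = 6069 (m = 2398 + 3671 = 6069)
m + V(195) = 6069 + 195 = 6264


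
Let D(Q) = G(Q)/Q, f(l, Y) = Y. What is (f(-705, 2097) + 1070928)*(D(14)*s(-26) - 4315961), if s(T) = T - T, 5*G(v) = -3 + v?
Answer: -4631134052025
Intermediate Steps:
G(v) = -3/5 + v/5 (G(v) = (-3 + v)/5 = -3/5 + v/5)
s(T) = 0
D(Q) = (-3/5 + Q/5)/Q
(f(-705, 2097) + 1070928)*(D(14)*s(-26) - 4315961) = (2097 + 1070928)*(((1/5)*(-3 + 14)/14)*0 - 4315961) = 1073025*(((1/5)*(1/14)*11)*0 - 4315961) = 1073025*((11/70)*0 - 4315961) = 1073025*(0 - 4315961) = 1073025*(-4315961) = -4631134052025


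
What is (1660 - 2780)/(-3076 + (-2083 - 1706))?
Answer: 224/1373 ≈ 0.16315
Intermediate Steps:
(1660 - 2780)/(-3076 + (-2083 - 1706)) = -1120/(-3076 - 3789) = -1120/(-6865) = -1120*(-1/6865) = 224/1373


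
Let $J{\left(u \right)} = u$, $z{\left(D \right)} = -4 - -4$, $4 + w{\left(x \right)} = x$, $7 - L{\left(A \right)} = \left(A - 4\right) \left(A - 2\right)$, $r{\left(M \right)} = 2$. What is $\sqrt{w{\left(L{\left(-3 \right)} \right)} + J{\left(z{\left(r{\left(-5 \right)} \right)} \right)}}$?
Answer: $4 i \sqrt{2} \approx 5.6569 i$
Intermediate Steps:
$L{\left(A \right)} = 7 - \left(-4 + A\right) \left(-2 + A\right)$ ($L{\left(A \right)} = 7 - \left(A - 4\right) \left(A - 2\right) = 7 - \left(-4 + A\right) \left(-2 + A\right)$)
$w{\left(x \right)} = -4 + x$
$z{\left(D \right)} = 0$ ($z{\left(D \right)} = -4 + 4 = 0$)
$\sqrt{w{\left(L{\left(-3 \right)} \right)} + J{\left(z{\left(r{\left(-5 \right)} \right)} \right)}} = \sqrt{\left(-4 - 28\right) + 0} = \sqrt{-32 + 0} = \sqrt{-32} = 4 i \sqrt{2}$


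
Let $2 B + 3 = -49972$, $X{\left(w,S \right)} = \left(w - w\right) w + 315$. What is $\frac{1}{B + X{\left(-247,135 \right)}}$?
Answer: $- \frac{2}{49345} \approx -4.0531 \cdot 10^{-5}$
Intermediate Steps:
$X{\left(w,S \right)} = 315$ ($X{\left(w,S \right)} = 0 w + 315 = 0 + 315 = 315$)
$B = - \frac{49975}{2}$ ($B = - \frac{3}{2} + \frac{1}{2} \left(-49972\right) = - \frac{3}{2} - 24986 = - \frac{49975}{2} \approx -24988.0$)
$\frac{1}{B + X{\left(-247,135 \right)}} = \frac{1}{- \frac{49975}{2} + 315} = \frac{1}{- \frac{49345}{2}} = - \frac{2}{49345}$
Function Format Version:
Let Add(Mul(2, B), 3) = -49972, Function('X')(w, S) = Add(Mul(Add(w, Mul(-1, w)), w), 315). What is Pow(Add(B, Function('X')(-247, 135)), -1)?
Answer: Rational(-2, 49345) ≈ -4.0531e-5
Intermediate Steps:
Function('X')(w, S) = 315 (Function('X')(w, S) = Add(Mul(0, w), 315) = Add(0, 315) = 315)
B = Rational(-49975, 2) (B = Add(Rational(-3, 2), Mul(Rational(1, 2), -49972)) = Add(Rational(-3, 2), -24986) = Rational(-49975, 2) ≈ -24988.)
Pow(Add(B, Function('X')(-247, 135)), -1) = Pow(Add(Rational(-49975, 2), 315), -1) = Pow(Rational(-49345, 2), -1) = Rational(-2, 49345)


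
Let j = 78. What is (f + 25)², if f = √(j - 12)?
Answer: (25 + √66)² ≈ 1097.2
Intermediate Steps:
f = √66 (f = √(78 - 12) = √66 ≈ 8.1240)
(f + 25)² = (√66 + 25)² = (25 + √66)²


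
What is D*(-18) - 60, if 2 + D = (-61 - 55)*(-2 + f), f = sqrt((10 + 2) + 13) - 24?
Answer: -43872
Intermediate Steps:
f = -19 (f = sqrt(12 + 13) - 24 = sqrt(25) - 24 = 5 - 24 = -19)
D = 2434 (D = -2 + (-61 - 55)*(-2 - 19) = -2 - 116*(-21) = -2 + 2436 = 2434)
D*(-18) - 60 = 2434*(-18) - 60 = -43812 - 60 = -43872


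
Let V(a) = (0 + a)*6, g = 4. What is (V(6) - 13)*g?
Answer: 92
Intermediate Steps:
V(a) = 6*a (V(a) = a*6 = 6*a)
(V(6) - 13)*g = (6*6 - 13)*4 = (36 - 13)*4 = 23*4 = 92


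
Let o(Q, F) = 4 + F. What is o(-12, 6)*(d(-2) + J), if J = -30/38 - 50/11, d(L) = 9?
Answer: 7660/209 ≈ 36.651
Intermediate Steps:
J = -1115/209 (J = -30*1/38 - 50*1/11 = -15/19 - 50/11 = -1115/209 ≈ -5.3349)
o(-12, 6)*(d(-2) + J) = (4 + 6)*(9 - 1115/209) = 10*(766/209) = 7660/209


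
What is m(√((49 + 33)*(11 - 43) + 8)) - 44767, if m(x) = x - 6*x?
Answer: -44767 - 10*I*√654 ≈ -44767.0 - 255.73*I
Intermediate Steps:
m(x) = -5*x
m(√((49 + 33)*(11 - 43) + 8)) - 44767 = -5*√((49 + 33)*(11 - 43) + 8) - 44767 = -5*√(82*(-32) + 8) - 44767 = -5*√(-2624 + 8) - 44767 = -10*I*√654 - 44767 = -44767 - 10*I*√654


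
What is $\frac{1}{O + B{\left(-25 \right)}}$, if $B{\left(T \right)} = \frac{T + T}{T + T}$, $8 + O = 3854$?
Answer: $\frac{1}{3847} \approx 0.00025994$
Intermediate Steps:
$O = 3846$ ($O = -8 + 3854 = 3846$)
$B{\left(T \right)} = 1$ ($B{\left(T \right)} = \frac{2 T}{2 T} = 2 T \frac{1}{2 T} = 1$)
$\frac{1}{O + B{\left(-25 \right)}} = \frac{1}{3846 + 1} = \frac{1}{3847}$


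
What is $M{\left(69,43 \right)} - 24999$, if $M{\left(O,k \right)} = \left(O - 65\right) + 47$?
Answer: $-24948$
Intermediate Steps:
$M{\left(O,k \right)} = -18 + O$ ($M{\left(O,k \right)} = \left(-65 + O\right) + 47 = -18 + O$)
$M{\left(69,43 \right)} - 24999 = \left(-18 + 69\right) - 24999 = 51 - 24999 = -24948$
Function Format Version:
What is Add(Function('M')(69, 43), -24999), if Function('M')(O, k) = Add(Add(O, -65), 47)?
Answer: -24948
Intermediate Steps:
Function('M')(O, k) = Add(-18, O) (Function('M')(O, k) = Add(Add(-65, O), 47) = Add(-18, O))
Add(Function('M')(69, 43), -24999) = Add(Add(-18, 69), -24999) = Add(51, -24999) = -24948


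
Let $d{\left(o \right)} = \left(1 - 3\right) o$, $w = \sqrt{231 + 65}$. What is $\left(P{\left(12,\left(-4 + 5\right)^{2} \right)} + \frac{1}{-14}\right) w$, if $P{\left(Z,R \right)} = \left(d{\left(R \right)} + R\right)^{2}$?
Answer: $\frac{13 \sqrt{74}}{7} \approx 15.976$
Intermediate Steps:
$w = 2 \sqrt{74}$ ($w = \sqrt{296} = 2 \sqrt{74} \approx 17.205$)
$d{\left(o \right)} = - 2 o$
$P{\left(Z,R \right)} = R^{2}$ ($P{\left(Z,R \right)} = \left(- 2 R + R\right)^{2} = \left(- R\right)^{2} = R^{2}$)
$\left(P{\left(12,\left(-4 + 5\right)^{2} \right)} + \frac{1}{-14}\right) w = \left(\left(\left(-4 + 5\right)^{2}\right)^{2} + \frac{1}{-14}\right) 2 \sqrt{74} = \left(\left(1^{2}\right)^{2} - \frac{1}{14}\right) 2 \sqrt{74} = \left(1^{2} - \frac{1}{14}\right) 2 \sqrt{74} = \left(1 - \frac{1}{14}\right) 2 \sqrt{74} = \frac{13 \cdot 2 \sqrt{74}}{14} = \frac{13 \sqrt{74}}{7}$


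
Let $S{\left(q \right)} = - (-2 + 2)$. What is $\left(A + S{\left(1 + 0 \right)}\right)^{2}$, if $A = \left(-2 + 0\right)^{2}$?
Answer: $16$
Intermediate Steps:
$A = 4$ ($A = \left(-2\right)^{2} = 4$)
$S{\left(q \right)} = 0$ ($S{\left(q \right)} = \left(-1\right) 0 = 0$)
$\left(A + S{\left(1 + 0 \right)}\right)^{2} = \left(4 + 0\right)^{2} = 4^{2} = 16$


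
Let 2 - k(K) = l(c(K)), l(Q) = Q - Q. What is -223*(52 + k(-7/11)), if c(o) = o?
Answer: -12042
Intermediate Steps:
l(Q) = 0
k(K) = 2 (k(K) = 2 - 1*0 = 2 + 0 = 2)
-223*(52 + k(-7/11)) = -223*(52 + 2) = -223*54 = -12042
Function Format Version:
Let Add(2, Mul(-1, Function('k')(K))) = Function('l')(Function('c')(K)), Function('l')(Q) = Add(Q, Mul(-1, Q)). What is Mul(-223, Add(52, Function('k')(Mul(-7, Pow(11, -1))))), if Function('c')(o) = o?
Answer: -12042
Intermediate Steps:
Function('l')(Q) = 0
Function('k')(K) = 2 (Function('k')(K) = Add(2, Mul(-1, 0)) = Add(2, 0) = 2)
Mul(-223, Add(52, Function('k')(Mul(-7, Pow(11, -1))))) = Mul(-223, Add(52, 2)) = Mul(-223, 54) = -12042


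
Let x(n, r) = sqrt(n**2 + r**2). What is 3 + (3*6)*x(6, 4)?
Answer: 3 + 36*sqrt(13) ≈ 132.80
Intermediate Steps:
3 + (3*6)*x(6, 4) = 3 + (3*6)*sqrt(6**2 + 4**2) = 3 + 18*sqrt(36 + 16) = 3 + 18*sqrt(52) = 3 + 18*(2*sqrt(13)) = 3 + 36*sqrt(13)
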